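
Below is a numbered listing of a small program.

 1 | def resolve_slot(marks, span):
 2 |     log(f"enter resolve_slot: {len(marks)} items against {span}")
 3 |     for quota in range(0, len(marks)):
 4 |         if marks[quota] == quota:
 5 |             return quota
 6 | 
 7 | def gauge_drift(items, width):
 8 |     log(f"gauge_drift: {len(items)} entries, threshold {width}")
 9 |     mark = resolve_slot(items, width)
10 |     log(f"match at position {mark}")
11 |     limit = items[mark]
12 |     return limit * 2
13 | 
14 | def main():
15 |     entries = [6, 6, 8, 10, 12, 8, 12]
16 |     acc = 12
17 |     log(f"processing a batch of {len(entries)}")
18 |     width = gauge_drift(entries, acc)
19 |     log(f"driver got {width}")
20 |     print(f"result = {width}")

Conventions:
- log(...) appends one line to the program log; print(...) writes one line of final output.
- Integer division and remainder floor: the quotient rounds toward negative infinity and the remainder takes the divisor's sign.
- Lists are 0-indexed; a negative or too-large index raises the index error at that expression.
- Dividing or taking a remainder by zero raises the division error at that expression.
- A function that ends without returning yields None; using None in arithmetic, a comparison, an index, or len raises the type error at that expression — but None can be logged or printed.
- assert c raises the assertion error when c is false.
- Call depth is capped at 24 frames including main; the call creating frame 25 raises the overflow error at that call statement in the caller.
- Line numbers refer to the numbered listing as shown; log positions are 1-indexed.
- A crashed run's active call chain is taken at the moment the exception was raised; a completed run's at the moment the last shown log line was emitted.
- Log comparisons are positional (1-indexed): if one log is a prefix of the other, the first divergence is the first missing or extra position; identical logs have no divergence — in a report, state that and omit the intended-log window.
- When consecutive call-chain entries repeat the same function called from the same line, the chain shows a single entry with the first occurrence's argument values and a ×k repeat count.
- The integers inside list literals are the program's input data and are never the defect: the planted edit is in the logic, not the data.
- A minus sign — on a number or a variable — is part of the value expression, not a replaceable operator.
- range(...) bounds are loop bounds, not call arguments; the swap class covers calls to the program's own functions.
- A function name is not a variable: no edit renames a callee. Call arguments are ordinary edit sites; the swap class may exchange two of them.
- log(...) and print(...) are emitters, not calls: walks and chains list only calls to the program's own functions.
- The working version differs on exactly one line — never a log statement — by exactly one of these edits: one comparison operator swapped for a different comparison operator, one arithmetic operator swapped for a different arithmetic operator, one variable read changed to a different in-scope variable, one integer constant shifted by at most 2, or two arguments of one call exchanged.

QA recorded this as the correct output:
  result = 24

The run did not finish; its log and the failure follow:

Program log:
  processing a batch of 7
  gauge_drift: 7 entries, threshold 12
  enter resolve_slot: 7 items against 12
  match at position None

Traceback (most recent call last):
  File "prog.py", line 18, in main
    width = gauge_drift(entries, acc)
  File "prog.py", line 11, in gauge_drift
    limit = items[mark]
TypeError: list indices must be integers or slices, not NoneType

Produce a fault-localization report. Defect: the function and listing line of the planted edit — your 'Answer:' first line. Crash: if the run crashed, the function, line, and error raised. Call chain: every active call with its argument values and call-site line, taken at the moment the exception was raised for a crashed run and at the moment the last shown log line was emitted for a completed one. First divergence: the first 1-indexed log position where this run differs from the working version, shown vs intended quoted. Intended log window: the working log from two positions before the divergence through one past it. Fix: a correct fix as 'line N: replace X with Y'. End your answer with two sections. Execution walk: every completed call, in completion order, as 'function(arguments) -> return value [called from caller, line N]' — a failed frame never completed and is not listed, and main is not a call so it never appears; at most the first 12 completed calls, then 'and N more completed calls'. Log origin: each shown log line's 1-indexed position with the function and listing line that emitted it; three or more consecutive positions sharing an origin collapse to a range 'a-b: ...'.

Answer: the defect is in resolve_slot at line 4.
Key observation: The log first diverges at position 4: the faulty run prints 'match at position None' where the working version prints 'match at position 4'.
Crash: gauge_drift, line 11, TypeError.
Call chain: main -> gauge_drift([6, 6, 8, 10, 12, 8, 12], 12) (called at line 18).
First divergence: position 4; shown 'match at position None' vs intended 'match at position 4'.
Intended log window:
  2: gauge_drift: 7 entries, threshold 12
  3: enter resolve_slot: 7 items against 12
  4: match at position 4
  5: driver got 24
Execution walk:
  resolve_slot([6, 6, 8, 10, 12, 8, 12], 12) -> None  [called from gauge_drift, line 9]
Origin of each log line:
  1: logged in main at line 17
  2: logged in gauge_drift at line 8
  3: logged in resolve_slot at line 2
  4: logged in gauge_drift at line 10
A correct fix: line 4: replace `marks[quota] == quota` with `marks[quota] == span`.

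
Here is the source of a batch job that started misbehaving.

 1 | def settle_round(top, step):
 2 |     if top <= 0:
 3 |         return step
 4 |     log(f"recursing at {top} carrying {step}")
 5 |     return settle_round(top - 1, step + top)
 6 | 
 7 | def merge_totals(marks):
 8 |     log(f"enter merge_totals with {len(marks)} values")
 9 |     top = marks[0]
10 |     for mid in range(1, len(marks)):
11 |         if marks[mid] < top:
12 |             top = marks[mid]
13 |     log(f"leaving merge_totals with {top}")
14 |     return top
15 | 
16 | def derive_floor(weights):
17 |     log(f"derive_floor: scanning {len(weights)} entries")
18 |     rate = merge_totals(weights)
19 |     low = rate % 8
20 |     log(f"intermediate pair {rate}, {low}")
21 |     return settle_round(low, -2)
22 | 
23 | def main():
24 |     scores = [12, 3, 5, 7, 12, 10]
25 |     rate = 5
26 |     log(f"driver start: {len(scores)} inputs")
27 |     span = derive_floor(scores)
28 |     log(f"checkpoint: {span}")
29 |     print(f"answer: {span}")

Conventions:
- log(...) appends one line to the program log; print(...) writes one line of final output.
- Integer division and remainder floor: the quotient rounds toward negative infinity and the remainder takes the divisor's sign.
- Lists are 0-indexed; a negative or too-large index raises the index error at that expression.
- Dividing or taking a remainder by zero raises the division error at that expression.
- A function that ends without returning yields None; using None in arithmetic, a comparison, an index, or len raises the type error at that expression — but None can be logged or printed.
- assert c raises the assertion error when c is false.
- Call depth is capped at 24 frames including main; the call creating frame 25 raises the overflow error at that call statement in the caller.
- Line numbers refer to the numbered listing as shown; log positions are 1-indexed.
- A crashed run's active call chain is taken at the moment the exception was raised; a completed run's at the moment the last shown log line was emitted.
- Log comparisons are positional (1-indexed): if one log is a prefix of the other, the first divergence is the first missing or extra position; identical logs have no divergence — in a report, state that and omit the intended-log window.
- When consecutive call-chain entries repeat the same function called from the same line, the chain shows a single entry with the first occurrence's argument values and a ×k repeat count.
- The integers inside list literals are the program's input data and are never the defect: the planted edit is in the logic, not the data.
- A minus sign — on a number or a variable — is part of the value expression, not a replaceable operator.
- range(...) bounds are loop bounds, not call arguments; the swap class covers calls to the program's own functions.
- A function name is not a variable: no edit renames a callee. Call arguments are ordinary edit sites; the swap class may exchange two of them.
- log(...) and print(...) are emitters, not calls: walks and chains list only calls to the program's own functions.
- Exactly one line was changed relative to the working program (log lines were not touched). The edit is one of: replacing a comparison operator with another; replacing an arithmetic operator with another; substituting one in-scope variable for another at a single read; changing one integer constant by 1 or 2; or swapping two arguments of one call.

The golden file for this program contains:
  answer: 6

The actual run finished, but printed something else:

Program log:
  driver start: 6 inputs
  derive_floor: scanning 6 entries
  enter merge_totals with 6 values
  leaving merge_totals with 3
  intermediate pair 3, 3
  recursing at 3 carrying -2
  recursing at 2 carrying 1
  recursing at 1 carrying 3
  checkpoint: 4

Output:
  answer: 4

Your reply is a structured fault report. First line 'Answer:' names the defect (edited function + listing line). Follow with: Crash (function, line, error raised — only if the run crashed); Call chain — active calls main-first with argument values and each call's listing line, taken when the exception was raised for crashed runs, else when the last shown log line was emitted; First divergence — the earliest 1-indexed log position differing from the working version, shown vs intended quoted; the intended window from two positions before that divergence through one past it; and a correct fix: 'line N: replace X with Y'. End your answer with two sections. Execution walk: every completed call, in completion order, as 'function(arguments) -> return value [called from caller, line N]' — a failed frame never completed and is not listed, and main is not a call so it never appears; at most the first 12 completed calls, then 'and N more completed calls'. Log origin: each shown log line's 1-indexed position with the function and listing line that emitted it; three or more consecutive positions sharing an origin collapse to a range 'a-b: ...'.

Answer: the defect is in derive_floor at line 21.
Key fact: Log line 6 is where behavior first shows: 'recursing at 3 carrying -2' appears instead of 'recursing at 3 carrying 0'.
Call chain: main.
First divergence: position 6 — shown 'recursing at 3 carrying -2', intended 'recursing at 3 carrying 0'.
Intended log window:
  4: leaving merge_totals with 3
  5: intermediate pair 3, 3
  6: recursing at 3 carrying 0
  7: recursing at 2 carrying 3
Execution walk:
  merge_totals([12, 3, 5, 7, 12, 10]) -> 3  [called from derive_floor, line 18]
  settle_round(0, 4) -> 4  [called from settle_round, line 5]
  settle_round(1, 3) -> 4  [called from settle_round, line 5]
  settle_round(2, 1) -> 4  [called from settle_round, line 5]
  settle_round(3, -2) -> 4  [called from derive_floor, line 21]
  derive_floor([12, 3, 5, 7, 12, 10]) -> 4  [called from main, line 27]
Log origins:
  1 — main, line 26
  2 — derive_floor, line 17
  3 — merge_totals, line 8
  4 — merge_totals, line 13
  5 — derive_floor, line 20
  6-8 — settle_round, line 4
  9 — main, line 28
A correct fix: line 21: replace `-2` with `0`.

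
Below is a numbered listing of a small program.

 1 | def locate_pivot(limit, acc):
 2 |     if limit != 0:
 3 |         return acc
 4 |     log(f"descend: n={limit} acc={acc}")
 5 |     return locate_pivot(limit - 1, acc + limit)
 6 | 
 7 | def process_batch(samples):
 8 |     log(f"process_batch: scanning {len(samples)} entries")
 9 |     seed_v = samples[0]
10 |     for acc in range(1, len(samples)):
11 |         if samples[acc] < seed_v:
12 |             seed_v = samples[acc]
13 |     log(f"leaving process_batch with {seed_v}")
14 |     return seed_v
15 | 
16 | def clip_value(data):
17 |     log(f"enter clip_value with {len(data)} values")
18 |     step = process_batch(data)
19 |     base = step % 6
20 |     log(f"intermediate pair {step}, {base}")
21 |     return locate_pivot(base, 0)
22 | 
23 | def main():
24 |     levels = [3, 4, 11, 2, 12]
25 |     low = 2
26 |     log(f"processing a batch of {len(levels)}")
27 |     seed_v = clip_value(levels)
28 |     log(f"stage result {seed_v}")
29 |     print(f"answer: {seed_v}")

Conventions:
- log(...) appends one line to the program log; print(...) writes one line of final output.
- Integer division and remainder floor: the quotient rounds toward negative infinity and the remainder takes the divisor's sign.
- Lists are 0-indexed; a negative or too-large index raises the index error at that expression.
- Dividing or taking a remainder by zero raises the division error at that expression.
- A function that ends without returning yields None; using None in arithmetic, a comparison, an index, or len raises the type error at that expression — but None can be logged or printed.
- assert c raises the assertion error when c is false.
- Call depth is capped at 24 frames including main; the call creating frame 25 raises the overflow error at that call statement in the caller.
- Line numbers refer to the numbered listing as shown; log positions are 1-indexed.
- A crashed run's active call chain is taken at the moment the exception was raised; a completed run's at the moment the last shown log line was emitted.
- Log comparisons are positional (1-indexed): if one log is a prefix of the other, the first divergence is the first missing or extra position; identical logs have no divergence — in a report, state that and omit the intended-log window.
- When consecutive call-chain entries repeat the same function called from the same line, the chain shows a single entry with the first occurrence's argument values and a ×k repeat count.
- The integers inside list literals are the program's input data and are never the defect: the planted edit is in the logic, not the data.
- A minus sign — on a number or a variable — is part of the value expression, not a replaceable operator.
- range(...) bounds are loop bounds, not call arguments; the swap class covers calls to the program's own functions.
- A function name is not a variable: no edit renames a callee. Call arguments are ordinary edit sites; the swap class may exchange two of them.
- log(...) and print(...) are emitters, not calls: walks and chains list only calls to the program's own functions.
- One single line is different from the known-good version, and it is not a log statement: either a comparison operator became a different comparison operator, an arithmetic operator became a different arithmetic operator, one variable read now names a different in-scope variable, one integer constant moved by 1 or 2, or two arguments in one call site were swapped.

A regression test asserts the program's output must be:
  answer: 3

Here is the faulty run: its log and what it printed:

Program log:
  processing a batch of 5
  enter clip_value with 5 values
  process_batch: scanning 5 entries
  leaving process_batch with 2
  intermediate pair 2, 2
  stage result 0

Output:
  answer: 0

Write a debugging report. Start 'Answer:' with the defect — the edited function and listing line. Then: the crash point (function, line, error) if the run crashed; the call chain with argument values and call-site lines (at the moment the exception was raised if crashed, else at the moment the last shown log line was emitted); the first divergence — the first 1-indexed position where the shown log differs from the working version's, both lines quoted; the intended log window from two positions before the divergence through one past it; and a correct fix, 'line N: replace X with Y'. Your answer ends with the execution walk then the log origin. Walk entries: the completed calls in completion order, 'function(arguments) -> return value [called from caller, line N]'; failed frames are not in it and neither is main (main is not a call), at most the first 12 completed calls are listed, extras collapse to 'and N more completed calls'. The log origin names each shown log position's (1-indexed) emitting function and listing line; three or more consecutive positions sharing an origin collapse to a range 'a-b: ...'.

Answer: the defect is in locate_pivot at line 2.
The tell: The log first diverges at position 6: the faulty run prints 'stage result 0' where the working version prints 'descend: n=2 acc=0'.
Call chain: main.
First divergence: position 6 — the shown line 'stage result 0' should read 'descend: n=2 acc=0'.
Intended log window:
  4: leaving process_batch with 2
  5: intermediate pair 2, 2
  6: descend: n=2 acc=0
  7: descend: n=1 acc=2
Execution walk:
  process_batch([3, 4, 11, 2, 12]) -> 2  [called from clip_value, line 18]
  locate_pivot(2, 0) -> 0  [called from clip_value, line 21]
  clip_value([3, 4, 11, 2, 12]) -> 0  [called from main, line 27]
Log origins:
  1 — main, line 26
  2 — clip_value, line 17
  3 — process_batch, line 8
  4 — process_batch, line 13
  5 — clip_value, line 20
  6 — main, line 28
A correct fix: line 2: replace `!=` with `<=`.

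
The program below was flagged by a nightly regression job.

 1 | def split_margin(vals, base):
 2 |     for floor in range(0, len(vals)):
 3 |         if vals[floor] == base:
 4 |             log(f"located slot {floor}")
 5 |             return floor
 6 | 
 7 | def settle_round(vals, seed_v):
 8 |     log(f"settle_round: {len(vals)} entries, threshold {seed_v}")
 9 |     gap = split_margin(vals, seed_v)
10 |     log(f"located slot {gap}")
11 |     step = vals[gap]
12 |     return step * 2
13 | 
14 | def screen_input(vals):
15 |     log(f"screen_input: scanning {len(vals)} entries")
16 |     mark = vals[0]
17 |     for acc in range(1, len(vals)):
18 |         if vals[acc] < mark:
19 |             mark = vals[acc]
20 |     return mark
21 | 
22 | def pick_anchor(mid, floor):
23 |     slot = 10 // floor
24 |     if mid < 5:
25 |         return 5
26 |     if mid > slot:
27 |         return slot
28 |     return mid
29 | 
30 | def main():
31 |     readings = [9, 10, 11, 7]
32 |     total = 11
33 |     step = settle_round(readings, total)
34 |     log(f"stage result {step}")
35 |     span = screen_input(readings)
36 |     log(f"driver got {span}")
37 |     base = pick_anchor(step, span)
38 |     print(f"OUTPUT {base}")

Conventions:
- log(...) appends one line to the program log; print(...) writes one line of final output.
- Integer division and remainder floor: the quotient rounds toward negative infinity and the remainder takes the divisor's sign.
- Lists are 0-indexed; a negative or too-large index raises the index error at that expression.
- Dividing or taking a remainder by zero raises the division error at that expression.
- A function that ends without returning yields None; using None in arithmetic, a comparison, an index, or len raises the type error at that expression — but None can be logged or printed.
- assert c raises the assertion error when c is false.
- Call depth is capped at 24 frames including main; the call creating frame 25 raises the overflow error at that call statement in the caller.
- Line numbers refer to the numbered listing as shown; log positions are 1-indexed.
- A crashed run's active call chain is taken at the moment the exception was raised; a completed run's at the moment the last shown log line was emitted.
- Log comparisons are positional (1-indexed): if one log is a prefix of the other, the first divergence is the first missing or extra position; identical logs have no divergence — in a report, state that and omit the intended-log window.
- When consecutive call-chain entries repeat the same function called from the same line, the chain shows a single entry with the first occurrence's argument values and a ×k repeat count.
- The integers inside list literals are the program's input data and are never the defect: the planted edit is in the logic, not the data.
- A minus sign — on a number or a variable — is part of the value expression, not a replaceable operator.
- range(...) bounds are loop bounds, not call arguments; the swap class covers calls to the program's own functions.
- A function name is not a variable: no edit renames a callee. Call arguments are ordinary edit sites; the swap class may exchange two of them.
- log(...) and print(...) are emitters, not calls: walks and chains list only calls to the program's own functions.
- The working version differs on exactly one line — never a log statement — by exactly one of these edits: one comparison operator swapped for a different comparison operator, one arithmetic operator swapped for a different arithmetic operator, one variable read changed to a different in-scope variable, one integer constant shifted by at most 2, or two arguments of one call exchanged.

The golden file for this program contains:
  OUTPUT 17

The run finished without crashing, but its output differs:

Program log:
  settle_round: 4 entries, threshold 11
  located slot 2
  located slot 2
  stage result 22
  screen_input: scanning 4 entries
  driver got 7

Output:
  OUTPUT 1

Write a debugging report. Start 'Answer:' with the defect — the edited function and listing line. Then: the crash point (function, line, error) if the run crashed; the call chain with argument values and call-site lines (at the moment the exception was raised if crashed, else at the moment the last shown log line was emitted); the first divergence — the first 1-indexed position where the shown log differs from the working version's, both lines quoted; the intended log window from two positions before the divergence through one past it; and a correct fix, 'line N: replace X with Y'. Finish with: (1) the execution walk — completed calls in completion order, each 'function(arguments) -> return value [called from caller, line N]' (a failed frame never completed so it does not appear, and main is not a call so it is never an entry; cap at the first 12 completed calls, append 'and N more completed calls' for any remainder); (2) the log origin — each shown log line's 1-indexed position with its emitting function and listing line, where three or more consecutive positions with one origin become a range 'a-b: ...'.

Answer: the defect is in pick_anchor at line 23.
Key fact: Log streams are identical — the defect surfaces only in the printed output.
Call chain: main.
First divergence: there is none — every log position agrees.
Execution walk:
  split_margin([9, 10, 11, 7], 11) -> 2  [called from settle_round, line 9]
  settle_round([9, 10, 11, 7], 11) -> 22  [called from main, line 33]
  screen_input([9, 10, 11, 7]) -> 7  [called from main, line 35]
  pick_anchor(22, 7) -> 1  [called from main, line 37]
Log line origins:
  1: logged in settle_round at line 8
  2: logged in split_margin at line 4
  3: logged in settle_round at line 10
  4: logged in main at line 34
  5: logged in screen_input at line 15
  6: logged in main at line 36
A correct fix: line 23: replace `//` with `+`.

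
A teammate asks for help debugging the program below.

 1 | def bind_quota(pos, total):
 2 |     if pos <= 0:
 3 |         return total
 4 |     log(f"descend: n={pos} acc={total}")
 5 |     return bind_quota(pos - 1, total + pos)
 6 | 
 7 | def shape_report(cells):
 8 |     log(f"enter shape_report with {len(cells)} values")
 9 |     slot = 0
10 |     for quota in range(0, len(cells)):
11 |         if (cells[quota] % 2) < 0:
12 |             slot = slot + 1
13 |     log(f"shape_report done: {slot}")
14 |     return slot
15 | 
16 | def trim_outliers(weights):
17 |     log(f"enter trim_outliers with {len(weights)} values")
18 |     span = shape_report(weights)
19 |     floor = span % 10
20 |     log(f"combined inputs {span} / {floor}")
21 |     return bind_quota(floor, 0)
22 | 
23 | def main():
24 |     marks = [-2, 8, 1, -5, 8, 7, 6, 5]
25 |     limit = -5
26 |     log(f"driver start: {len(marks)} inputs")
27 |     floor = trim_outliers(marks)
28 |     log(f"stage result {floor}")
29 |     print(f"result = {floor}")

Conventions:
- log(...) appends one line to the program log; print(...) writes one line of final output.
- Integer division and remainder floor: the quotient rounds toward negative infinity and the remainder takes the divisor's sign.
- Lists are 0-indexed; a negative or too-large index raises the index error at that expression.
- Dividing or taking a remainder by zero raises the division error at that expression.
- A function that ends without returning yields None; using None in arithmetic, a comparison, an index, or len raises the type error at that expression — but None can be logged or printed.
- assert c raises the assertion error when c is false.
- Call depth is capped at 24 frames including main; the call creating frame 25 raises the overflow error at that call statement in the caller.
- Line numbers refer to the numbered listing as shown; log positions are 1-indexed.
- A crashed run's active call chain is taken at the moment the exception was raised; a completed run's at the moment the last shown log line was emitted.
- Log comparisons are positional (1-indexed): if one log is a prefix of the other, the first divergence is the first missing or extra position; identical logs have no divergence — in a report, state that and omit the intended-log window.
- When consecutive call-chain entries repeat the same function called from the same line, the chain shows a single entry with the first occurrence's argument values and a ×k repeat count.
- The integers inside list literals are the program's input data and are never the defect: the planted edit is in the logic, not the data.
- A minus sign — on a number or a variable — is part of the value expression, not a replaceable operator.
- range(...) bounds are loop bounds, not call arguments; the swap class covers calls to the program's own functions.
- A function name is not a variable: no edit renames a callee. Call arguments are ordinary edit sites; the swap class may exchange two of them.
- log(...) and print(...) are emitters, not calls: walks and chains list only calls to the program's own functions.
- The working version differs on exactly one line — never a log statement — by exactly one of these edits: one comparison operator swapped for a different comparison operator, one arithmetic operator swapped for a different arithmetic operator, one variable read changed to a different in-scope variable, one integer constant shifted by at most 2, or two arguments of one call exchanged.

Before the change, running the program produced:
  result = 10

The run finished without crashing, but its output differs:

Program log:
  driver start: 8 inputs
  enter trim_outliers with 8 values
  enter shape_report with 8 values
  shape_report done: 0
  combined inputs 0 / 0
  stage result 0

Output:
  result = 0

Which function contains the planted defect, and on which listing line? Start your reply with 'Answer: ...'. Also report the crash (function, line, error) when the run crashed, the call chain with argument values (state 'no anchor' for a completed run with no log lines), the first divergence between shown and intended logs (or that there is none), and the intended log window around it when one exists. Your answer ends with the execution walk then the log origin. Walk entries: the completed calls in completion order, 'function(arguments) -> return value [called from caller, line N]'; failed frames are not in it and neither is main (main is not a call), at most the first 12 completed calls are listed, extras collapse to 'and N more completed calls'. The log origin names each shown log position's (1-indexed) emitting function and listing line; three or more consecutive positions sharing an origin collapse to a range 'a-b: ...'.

Answer: the defect is in shape_report at line 11.
Core observation: The earliest visible damage is log position 4 — 'shape_report done: 0' rather than the intended 'shape_report done: 4'.
Call chain: main.
First divergence: at position 4 the run shows 'shape_report done: 0' where the working version logs 'shape_report done: 4'.
Intended log window:
  2: enter trim_outliers with 8 values
  3: enter shape_report with 8 values
  4: shape_report done: 4
  5: combined inputs 4 / 4
Execution walk:
  shape_report([-2, 8, 1, -5, 8, 7, 6, 5]) -> 0  [called from trim_outliers, line 18]
  bind_quota(0, 0) -> 0  [called from trim_outliers, line 21]
  trim_outliers([-2, 8, 1, -5, 8, 7, 6, 5]) -> 0  [called from main, line 27]
Log origins:
  1: logged in main at line 26
  2: logged in trim_outliers at line 17
  3: logged in shape_report at line 8
  4: logged in shape_report at line 13
  5: logged in trim_outliers at line 20
  6: logged in main at line 28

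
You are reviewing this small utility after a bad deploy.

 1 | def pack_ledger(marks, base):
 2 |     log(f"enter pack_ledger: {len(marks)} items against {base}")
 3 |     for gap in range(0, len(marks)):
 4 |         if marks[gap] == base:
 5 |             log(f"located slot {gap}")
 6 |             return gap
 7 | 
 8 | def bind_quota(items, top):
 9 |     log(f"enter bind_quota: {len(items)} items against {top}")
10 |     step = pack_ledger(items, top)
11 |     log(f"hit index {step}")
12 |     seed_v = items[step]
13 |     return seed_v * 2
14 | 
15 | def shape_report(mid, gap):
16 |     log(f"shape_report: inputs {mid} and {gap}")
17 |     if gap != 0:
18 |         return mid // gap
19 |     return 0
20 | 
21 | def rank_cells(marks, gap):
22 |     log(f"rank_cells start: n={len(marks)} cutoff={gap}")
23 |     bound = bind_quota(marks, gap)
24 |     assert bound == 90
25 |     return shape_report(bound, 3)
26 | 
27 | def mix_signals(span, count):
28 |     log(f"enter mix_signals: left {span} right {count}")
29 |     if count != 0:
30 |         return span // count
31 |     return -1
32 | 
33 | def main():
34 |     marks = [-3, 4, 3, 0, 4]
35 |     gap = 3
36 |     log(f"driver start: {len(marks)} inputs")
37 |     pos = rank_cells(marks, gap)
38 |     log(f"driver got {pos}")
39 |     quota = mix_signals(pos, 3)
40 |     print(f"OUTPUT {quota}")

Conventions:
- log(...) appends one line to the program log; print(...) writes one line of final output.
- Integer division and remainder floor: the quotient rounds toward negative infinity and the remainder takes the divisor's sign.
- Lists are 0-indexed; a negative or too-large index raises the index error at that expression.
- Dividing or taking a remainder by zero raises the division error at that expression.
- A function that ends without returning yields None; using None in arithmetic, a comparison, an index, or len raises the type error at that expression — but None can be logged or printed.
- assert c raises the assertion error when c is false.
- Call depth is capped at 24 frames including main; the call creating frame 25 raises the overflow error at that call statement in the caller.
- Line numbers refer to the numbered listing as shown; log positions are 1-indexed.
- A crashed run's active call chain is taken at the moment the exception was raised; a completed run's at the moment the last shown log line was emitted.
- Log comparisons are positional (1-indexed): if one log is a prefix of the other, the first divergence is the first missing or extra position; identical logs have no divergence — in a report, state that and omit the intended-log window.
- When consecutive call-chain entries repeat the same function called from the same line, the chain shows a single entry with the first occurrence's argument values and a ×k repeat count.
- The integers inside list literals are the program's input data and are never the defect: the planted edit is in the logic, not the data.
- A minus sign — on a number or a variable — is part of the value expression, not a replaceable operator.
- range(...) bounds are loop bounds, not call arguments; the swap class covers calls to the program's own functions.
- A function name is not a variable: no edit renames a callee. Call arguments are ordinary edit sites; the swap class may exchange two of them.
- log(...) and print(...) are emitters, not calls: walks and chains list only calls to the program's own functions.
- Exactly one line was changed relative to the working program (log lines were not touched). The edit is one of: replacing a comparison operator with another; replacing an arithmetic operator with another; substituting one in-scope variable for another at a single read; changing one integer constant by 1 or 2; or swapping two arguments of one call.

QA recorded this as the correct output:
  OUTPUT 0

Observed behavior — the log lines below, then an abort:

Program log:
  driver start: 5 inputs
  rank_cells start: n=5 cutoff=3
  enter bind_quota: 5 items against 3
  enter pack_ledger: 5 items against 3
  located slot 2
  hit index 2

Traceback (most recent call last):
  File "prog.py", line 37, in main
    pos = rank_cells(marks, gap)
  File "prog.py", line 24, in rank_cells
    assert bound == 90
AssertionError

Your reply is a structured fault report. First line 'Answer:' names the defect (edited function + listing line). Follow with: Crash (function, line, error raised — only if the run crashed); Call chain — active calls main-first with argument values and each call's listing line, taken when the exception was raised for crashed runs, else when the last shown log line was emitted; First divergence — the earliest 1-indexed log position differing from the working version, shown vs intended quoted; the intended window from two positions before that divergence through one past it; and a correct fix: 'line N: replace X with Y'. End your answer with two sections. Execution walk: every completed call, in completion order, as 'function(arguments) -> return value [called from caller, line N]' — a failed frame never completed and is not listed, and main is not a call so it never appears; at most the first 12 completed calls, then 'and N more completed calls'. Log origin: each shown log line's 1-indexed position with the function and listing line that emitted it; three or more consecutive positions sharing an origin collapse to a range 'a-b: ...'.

Answer: the defect is in rank_cells at line 24.
Key fact: The shown log is a 6-line prefix of the intended one, whose next entry is 'shape_report: inputs 6 and 3'.
Crash: rank_cells, line 24, AssertionError.
Call chain: main -> rank_cells([-3, 4, 3, 0, 4], 3) (called at line 37).
First divergence: position 7 — after 6 matching lines the faulty run goes silent; intended next line 'shape_report: inputs 6 and 3'.
Intended log window:
  5: located slot 2
  6: hit index 2
  7: shape_report: inputs 6 and 3
  8: driver got 2
Execution walk:
  pack_ledger([-3, 4, 3, 0, 4], 3) -> 2  [called from bind_quota, line 10]
  bind_quota([-3, 4, 3, 0, 4], 3) -> 6  [called from rank_cells, line 23]
Origin of each log line:
  1: logged in main at line 36
  2: logged in rank_cells at line 22
  3: logged in bind_quota at line 9
  4: logged in pack_ledger at line 2
  5: logged in pack_ledger at line 5
  6: logged in bind_quota at line 11
A correct fix: line 24: replace `==` with `<=`.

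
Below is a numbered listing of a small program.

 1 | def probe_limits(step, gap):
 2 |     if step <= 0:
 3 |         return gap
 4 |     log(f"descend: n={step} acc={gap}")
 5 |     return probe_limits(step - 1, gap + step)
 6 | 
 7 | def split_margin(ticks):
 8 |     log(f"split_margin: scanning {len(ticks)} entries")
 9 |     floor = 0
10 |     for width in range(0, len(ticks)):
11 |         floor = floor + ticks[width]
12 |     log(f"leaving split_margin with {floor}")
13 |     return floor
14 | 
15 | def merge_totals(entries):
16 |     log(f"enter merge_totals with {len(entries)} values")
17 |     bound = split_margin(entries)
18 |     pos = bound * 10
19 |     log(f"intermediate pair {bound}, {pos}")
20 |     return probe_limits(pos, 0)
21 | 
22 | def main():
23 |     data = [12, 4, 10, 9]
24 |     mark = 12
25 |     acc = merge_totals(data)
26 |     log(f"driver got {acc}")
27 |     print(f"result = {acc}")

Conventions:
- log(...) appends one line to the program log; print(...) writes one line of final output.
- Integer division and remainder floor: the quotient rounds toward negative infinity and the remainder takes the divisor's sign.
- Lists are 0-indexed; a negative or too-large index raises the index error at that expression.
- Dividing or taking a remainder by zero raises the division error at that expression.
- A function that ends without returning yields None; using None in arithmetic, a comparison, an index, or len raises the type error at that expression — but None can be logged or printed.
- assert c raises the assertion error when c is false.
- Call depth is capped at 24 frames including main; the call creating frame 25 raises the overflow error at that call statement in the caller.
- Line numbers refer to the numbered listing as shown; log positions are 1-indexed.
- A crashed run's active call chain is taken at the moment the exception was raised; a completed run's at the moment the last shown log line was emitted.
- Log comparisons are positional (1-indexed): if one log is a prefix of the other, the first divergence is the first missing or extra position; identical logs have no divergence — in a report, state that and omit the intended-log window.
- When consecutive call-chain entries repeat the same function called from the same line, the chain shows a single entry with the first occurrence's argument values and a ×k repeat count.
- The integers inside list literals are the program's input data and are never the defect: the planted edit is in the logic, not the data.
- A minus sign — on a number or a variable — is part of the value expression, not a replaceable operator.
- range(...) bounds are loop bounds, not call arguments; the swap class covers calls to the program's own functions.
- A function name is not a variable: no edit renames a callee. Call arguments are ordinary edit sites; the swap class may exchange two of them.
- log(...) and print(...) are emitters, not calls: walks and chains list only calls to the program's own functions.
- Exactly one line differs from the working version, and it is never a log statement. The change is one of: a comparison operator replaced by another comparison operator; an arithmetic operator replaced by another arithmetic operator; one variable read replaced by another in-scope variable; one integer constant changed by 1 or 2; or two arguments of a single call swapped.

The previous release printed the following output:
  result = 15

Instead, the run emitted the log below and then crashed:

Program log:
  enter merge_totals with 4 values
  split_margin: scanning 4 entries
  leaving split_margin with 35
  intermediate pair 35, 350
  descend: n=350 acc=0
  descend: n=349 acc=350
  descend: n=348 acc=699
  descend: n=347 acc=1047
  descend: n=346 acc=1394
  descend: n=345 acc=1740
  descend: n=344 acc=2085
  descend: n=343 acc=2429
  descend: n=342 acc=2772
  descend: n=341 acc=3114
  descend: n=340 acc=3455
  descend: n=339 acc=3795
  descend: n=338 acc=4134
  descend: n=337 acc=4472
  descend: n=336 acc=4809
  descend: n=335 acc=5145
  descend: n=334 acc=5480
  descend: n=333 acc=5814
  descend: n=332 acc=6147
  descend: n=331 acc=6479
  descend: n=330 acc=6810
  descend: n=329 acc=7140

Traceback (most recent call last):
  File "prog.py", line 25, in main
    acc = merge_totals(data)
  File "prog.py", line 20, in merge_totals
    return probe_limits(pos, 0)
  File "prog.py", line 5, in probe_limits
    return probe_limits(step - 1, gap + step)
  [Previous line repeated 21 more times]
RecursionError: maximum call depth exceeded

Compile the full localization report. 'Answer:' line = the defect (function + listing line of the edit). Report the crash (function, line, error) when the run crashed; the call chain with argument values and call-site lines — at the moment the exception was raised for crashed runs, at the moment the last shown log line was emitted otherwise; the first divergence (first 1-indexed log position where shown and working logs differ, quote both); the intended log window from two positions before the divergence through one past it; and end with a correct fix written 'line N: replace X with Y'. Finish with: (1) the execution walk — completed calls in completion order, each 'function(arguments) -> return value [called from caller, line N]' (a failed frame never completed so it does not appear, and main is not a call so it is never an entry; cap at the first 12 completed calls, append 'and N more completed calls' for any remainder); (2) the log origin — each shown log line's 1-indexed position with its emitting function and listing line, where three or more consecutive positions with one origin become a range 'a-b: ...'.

Answer: the defect is in merge_totals at line 18.
Key observation: Position 4 is the first bad log line: 'intermediate pair 35, 350' should read 'intermediate pair 35, 5'.
Crash: probe_limits, line 5, RecursionError.
Call chain: main -> merge_totals([12, 4, 10, 9]) (called at line 25) -> probe_limits(350, 0) (called at line 20) -> probe_limits(349, 350) (called at line 5) ×21.
First divergence: position 4 — shown 'intermediate pair 35, 350', intended 'intermediate pair 35, 5'.
Intended log window:
  2: split_margin: scanning 4 entries
  3: leaving split_margin with 35
  4: intermediate pair 35, 5
  5: descend: n=5 acc=0
Execution walk:
  split_margin([12, 4, 10, 9]) -> 35  [called from merge_totals, line 17]
Origin of each log line:
  1: emitted by merge_totals (line 16)
  2: emitted by split_margin (line 8)
  3: emitted by split_margin (line 12)
  4: emitted by merge_totals (line 19)
  5-26: emitted by probe_limits (line 4)
A correct fix: line 18: replace `*` with `%`.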